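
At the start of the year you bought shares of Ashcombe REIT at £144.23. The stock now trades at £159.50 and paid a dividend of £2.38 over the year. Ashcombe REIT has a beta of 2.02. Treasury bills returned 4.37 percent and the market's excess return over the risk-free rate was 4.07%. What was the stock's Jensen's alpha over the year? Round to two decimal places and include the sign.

-0.35%

Realised HPR = (P1 + D1 − P0) / P0 = (159.50 + 2.38 − 144.23) / 144.23 = 17.65 / 144.23 = 12.2374%
CAPM required = R_f + β·MRP = 4.37% + 2.02 × 4.07% = 12.5914%
α = realised − required = 12.2374% − 12.5914% = -0.35%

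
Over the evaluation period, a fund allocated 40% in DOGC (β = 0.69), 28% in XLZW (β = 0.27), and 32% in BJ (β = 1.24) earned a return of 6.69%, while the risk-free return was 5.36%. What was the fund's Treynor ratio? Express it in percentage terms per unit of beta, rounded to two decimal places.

1.78%

β_P = 0.40×0.69 + 0.28×0.27 + 0.32×1.24 = 0.7484
Treynor = (R_P − R_f) / β_P = (6.69% − 5.36%) / 0.7484 = 1.33% / 0.7484 = 1.78%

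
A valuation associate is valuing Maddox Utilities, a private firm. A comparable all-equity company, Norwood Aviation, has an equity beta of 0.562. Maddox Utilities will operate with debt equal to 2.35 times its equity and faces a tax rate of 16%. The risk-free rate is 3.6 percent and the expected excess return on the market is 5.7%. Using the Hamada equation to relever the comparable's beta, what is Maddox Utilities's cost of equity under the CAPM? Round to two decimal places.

β_L = β_U × [1 + (1 − t)(D/E)] = 0.562 × [1 + (1 − 0.16) × 2.35]
    = 0.562 × [1 + 0.84 × 2.35] = 0.562 × 2.9740 = 1.6714
E(R) = R_f + β_L × MRP = 3.6% + 1.6714 × 5.7% = 13.13%

13.13%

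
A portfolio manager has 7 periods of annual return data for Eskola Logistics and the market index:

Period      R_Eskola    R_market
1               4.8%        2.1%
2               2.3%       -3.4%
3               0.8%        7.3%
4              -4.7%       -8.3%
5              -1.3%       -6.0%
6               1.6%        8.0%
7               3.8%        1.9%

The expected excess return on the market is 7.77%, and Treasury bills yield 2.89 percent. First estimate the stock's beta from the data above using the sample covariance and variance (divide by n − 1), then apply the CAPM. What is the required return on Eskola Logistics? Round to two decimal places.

5.25%

Mean R_i = (4.8 + 2.3 + 0.8 − 4.7 − 1.3 + 1.6 + 3.8) / 7 = 1.0429%
Mean R_m = (2.1 − 3.4 + 7.3 − 8.3 − 6.0 + 8.0 + 1.9) / 7 = 0.2286%
Σ(R_i − R̄_i)(R_m − R̄_m) = 73.2614  ⇒  Cov = 73.2614 / 6 = 12.2102
Σ(R_m − R̄_m)² = 241.3943  ⇒  Var(R_m) = 241.3943 / 6 = 40.2324
β = Cov / Var(R_m) = 12.2102 / 40.2324 = 0.3035
E(R) = R_f + β × MRP = 2.89% + 0.3035 × 7.77% = 5.25%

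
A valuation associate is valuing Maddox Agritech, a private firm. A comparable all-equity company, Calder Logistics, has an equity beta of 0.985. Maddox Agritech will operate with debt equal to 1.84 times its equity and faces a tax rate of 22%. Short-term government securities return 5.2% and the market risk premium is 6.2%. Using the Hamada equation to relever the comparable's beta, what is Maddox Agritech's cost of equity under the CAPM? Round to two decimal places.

20.07%

β_L = β_U × [1 + (1 − t)(D/E)] = 0.985 × [1 + (1 − 0.22) × 1.84]
    = 0.985 × [1 + 0.78 × 1.84] = 0.985 × 2.4352 = 2.3987
E(R) = R_f + β_L × MRP = 5.2% + 2.3987 × 6.2% = 20.07%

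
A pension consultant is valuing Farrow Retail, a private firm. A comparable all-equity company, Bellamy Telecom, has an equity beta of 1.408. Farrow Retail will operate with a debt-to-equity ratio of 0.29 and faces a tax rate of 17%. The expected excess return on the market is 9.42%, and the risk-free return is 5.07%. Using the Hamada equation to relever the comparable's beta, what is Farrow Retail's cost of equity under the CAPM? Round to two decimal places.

β_L = β_U × [1 + (1 − t)(D/E)] = 1.408 × [1 + (1 − 0.17) × 0.29]
    = 1.408 × [1 + 0.83 × 0.29] = 1.408 × 1.2407 = 1.7469
E(R) = R_f + β_L × MRP = 5.07% + 1.7469 × 9.42% = 21.53%

21.53%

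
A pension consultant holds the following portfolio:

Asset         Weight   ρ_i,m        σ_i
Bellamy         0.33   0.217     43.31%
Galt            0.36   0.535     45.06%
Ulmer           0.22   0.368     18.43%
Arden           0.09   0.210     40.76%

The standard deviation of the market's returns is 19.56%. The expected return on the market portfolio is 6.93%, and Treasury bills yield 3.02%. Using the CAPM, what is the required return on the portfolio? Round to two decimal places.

5.83%

β_Bellamy = 0.217 × 43.31% / 19.56% = 0.4805
β_Galt = 0.535 × 45.06% / 19.56% = 1.2325
β_Ulmer = 0.368 × 18.43% / 19.56% = 0.3467
β_Arden = 0.210 × 40.76% / 19.56% = 0.4376
β_P = Σ w_i β_i = 0.33×0.4805 + 0.36×1.2325 + 0.22×0.3467 + 0.09×0.4376 = 0.7179
MRP = 6.93% − 3.02% = 3.91%
E(R_P) = R_f + β_P × MRP = 3.02% + 0.7179 × 3.91% = 5.83%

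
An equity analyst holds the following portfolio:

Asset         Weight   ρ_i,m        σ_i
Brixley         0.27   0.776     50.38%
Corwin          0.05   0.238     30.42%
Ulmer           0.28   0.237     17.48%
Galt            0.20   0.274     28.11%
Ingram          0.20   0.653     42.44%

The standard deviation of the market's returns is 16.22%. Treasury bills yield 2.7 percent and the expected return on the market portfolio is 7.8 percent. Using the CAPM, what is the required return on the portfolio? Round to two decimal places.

β_Brixley = 0.776 × 50.38% / 16.22% = 2.4103
β_Corwin = 0.238 × 30.42% / 16.22% = 0.4464
β_Ulmer = 0.237 × 17.48% / 16.22% = 0.2554
β_Galt = 0.274 × 28.11% / 16.22% = 0.4749
β_Ingram = 0.653 × 42.44% / 16.22% = 1.7086
β_P = Σ w_i β_i = 0.27×2.4103 + 0.05×0.4464 + 0.28×0.2554 + 0.20×0.4749 + 0.20×1.7086 = 1.1813
MRP = 7.8% − 2.7% = 5.10%
E(R_P) = R_f + β_P × MRP = 2.7% + 1.1813 × 5.1% = 8.72%

8.72%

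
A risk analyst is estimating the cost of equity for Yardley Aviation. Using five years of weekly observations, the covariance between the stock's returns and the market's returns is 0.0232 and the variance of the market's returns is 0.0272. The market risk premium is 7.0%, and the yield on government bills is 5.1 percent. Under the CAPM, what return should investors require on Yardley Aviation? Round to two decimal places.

11.07%

β = Cov(R_i, R_m) / Var(R_m) = 0.0232 / 0.0272 = 0.8529
E(R) = R_f + β × MRP = 5.1% + 0.8529 × 7.0% = 11.07%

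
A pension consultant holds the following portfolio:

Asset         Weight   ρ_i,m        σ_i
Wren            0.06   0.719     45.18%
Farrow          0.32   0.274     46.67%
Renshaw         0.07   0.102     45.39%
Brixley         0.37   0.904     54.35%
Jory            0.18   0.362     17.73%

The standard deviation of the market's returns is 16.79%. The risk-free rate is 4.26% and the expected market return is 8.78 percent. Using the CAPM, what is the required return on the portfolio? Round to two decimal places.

β_Wren = 0.719 × 45.18% / 16.79% = 1.9347
β_Farrow = 0.274 × 46.67% / 16.79% = 0.7616
β_Renshaw = 0.102 × 45.39% / 16.79% = 0.2757
β_Brixley = 0.904 × 54.35% / 16.79% = 2.9263
β_Jory = 0.362 × 17.73% / 16.79% = 0.3823
β_P = Σ w_i β_i = 0.06×1.9347 + 0.32×0.7616 + 0.07×0.2757 + 0.37×2.9263 + 0.18×0.3823 = 1.5306
MRP = 8.78% − 4.26% = 4.52%
E(R_P) = R_f + β_P × MRP = 4.26% + 1.5306 × 4.52% = 11.18%

11.18%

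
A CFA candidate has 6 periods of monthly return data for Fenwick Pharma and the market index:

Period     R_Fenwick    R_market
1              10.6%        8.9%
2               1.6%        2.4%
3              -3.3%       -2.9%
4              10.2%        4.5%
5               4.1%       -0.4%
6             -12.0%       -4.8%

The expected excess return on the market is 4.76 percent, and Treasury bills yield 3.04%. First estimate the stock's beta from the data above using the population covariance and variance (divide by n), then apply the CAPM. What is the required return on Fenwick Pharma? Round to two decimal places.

Mean R_i = (10.6 + 1.6 − 3.3 + 10.2 + 4.1 − 12.0) / 6 = 1.8667%
Mean R_m = (8.9 + 2.4 − 2.9 + 4.5 − 0.4 − 4.8) / 6 = 1.2833%
Σ(R_i − R̄_i)(R_m − R̄_m) = 195.2367  ⇒  Cov = 195.2367 / 6 = 32.5395
Σ(R_m − R̄_m)² = 126.9483  ⇒  Var(R_m) = 126.9483 / 6 = 21.1581
β = Cov / Var(R_m) = 32.5395 / 21.1581 = 1.5379
E(R) = R_f + β × MRP = 3.04% + 1.5379 × 4.76% = 10.36%

10.36%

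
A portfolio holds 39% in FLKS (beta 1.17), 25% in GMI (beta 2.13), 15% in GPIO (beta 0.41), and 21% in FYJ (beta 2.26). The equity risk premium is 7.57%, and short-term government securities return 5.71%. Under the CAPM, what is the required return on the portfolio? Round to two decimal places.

β_P = Σ w_i β_i = 0.39×1.17 + 0.25×2.13 + 0.15×0.41 + 0.21×2.26 = 1.5249
E(R_P) = R_f + β_P × MRP = 5.71% + 1.5249 × 7.57% = 17.25%

17.25%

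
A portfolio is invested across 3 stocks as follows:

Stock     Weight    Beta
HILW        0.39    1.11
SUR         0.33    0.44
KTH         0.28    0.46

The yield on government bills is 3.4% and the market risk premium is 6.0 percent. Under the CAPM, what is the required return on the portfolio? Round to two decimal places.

β_P = Σ w_i β_i = 0.39×1.11 + 0.33×0.44 + 0.28×0.46 = 0.7069
E(R_P) = R_f + β_P × MRP = 3.4% + 0.7069 × 6.0% = 7.64%

7.64%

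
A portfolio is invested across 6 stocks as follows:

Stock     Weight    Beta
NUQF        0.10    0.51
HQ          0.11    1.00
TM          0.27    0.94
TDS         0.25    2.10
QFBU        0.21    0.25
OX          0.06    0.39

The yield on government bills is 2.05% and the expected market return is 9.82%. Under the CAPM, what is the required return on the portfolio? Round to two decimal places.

β_P = Σ w_i β_i = 0.10×0.51 + 0.11×1.00 + 0.27×0.94 + 0.25×2.10 + 0.21×0.25 + 0.06×0.39 = 1.0157
MRP = 9.82% − 2.05% = 7.77%
E(R_P) = R_f + β_P × MRP = 2.05% + 1.0157 × 7.77% = 9.94%

9.94%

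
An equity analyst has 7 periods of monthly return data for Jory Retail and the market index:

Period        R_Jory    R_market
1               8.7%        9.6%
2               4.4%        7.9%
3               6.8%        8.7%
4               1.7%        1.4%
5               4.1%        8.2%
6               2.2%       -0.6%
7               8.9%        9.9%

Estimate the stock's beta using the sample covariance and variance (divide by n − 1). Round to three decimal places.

0.589

Mean R_i = (8.7 + 4.4 + 6.8 + 1.7 + 4.1 + 2.2 + 8.9) / 7 = 5.2571%
Mean R_m = (9.6 + 7.9 + 8.7 + 1.4 + 8.2 − 0.6 + 9.9) / 7 = 6.4429%
Σ(R_i − R̄_i)(R_m − R̄_m) = 63.1329  ⇒  Cov = 63.1329 / 6 = 10.5222
Σ(R_m − R̄_m)² = 107.2571  ⇒  Var(R_m) = 107.2571 / 6 = 17.8762
β = Cov / Var(R_m) = 10.5222 / 17.8762 = 0.5886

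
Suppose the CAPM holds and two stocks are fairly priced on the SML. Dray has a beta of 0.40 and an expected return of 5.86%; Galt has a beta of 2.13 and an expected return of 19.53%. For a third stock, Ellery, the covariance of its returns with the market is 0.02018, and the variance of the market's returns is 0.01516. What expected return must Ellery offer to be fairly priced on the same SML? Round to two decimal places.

13.22%

MRP = (19.53% − 5.86%) / (2.13 − 0.40) = 7.9017%
R_f = 5.86% − 0.40 × 7.9017% = 2.6993%
β_Ellery = Cov / Var(R_m) = 0.02018 / 0.01516 = 1.3311
E(R_Ellery) = R_f + β × MRP = 2.6993% + 1.3311 × 7.9017% = 13.22%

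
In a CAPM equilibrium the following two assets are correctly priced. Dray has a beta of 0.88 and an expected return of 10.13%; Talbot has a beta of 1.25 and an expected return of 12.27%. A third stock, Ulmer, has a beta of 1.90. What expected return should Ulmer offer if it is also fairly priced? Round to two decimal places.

16.03%

MRP (SML slope) = (12.27% − 10.13%) / (1.25 − 0.88) = 2.14% / 0.37 = 5.7838%
R_f (intercept) = 10.13% − 0.88 × 5.7838% = 5.0403%
E(R_Ulmer) = R_f + β × MRP = 5.0403% + 1.90 × 5.7838% = 16.03%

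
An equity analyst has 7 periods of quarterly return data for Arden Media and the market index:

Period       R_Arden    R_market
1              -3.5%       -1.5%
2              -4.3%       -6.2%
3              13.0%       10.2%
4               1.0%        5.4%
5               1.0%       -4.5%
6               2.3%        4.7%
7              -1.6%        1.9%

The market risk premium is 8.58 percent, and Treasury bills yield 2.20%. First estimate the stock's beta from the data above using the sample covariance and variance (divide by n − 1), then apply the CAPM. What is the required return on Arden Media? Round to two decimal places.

Mean R_i = (-3.5 − 4.3 + 13.0 + 1.0 + 1.0 + 2.3 − 1.6) / 7 = 1.1286%
Mean R_m = (-1.5 − 6.2 + 10.2 + 5.4 − 4.5 + 4.7 + 1.9) / 7 = 1.4286%
Σ(R_i − R̄_i)(R_m − R̄_m) = 161.8943  ⇒  Cov = 161.8943 / 6 = 26.9824
Σ(R_m − R̄_m)² = 205.5543  ⇒  Var(R_m) = 205.5543 / 6 = 34.2591
β = Cov / Var(R_m) = 26.9824 / 34.2591 = 0.7876
E(R) = R_f + β × MRP = 2.20% + 0.7876 × 8.58% = 8.96%

8.96%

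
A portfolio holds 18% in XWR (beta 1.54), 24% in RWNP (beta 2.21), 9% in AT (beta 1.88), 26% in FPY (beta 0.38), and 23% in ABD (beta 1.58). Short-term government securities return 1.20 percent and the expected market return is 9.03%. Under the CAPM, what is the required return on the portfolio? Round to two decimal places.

β_P = Σ w_i β_i = 0.18×1.54 + 0.24×2.21 + 0.09×1.88 + 0.26×0.38 + 0.23×1.58 = 1.4390
MRP = 9.03% − 1.20% = 7.83%
E(R_P) = R_f + β_P × MRP = 1.20% + 1.4390 × 7.83% = 12.47%

12.47%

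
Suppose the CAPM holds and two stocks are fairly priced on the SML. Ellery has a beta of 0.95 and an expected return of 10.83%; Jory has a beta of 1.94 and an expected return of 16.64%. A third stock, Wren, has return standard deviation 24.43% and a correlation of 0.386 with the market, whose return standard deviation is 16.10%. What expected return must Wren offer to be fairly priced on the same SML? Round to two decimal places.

MRP = (16.64% − 10.83%) / (1.94 − 0.95) = 5.8687%
R_f = 10.83% − 0.95 × 5.8687% = 5.2547%
β_Wren = ρ·σ_i/σ_m = 0.386 × 24.43 / 16.10 = 0.5857
E(R_Wren) = R_f + β × MRP = 5.2547% + 0.5857 × 5.8687% = 8.69%

8.69%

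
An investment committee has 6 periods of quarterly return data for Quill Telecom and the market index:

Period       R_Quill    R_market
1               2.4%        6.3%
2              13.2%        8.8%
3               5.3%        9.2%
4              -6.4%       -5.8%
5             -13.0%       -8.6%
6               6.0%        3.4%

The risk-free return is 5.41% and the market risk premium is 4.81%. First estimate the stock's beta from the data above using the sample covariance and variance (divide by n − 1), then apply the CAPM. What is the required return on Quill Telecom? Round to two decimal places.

Mean R_i = (2.4 + 13.2 + 5.3 − 6.4 − 13.0 + 6.0) / 6 = 1.2500%
Mean R_m = (6.3 + 8.8 + 9.2 − 5.8 − 8.6 + 3.4) / 6 = 2.2167%
Σ(R_i − R̄_i)(R_m − R̄_m) = 332.7350  ⇒  Cov = 332.7350 / 5 = 66.5470
Σ(R_m − R̄_m)² = 291.4483  ⇒  Var(R_m) = 291.4483 / 5 = 58.2897
β = Cov / Var(R_m) = 66.5470 / 58.2897 = 1.1417
E(R) = R_f + β × MRP = 5.41% + 1.1417 × 4.81% = 10.90%

10.90%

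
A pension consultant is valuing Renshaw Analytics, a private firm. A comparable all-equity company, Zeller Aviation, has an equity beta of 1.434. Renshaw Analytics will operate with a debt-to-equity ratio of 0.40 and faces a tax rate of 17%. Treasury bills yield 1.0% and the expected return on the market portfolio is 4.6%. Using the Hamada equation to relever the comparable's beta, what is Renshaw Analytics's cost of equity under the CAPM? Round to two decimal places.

7.88%

β_L = β_U × [1 + (1 − t)(D/E)] = 1.434 × [1 + (1 − 0.17) × 0.40]
    = 1.434 × [1 + 0.83 × 0.40] = 1.434 × 1.3320 = 1.9101
MRP = 4.6% − 1.0% = 3.60%
E(R) = R_f + β_L × MRP = 1.0% + 1.9101 × 3.6% = 7.88%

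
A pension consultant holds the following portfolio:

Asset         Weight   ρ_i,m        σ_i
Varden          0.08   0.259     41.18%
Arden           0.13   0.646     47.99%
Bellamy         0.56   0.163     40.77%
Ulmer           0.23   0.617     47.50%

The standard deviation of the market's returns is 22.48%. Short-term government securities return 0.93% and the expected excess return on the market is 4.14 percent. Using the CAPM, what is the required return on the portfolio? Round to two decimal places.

3.76%

β_Varden = 0.259 × 41.18% / 22.48% = 0.4744
β_Arden = 0.646 × 47.99% / 22.48% = 1.3791
β_Bellamy = 0.163 × 40.77% / 22.48% = 0.2956
β_Ulmer = 0.617 × 47.50% / 22.48% = 1.3037
β_P = Σ w_i β_i = 0.08×0.4744 + 0.13×1.3791 + 0.56×0.2956 + 0.23×1.3037 = 0.6826
E(R_P) = R_f + β_P × MRP = 0.93% + 0.6826 × 4.14% = 3.76%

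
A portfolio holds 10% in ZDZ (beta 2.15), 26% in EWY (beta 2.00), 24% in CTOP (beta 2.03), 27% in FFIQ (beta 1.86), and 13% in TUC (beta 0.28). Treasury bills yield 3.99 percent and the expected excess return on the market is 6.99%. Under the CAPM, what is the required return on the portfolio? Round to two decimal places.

β_P = Σ w_i β_i = 0.10×2.15 + 0.26×2.00 + 0.24×2.03 + 0.27×1.86 + 0.13×0.28 = 1.7608
E(R_P) = R_f + β_P × MRP = 3.99% + 1.7608 × 6.99% = 16.30%

16.30%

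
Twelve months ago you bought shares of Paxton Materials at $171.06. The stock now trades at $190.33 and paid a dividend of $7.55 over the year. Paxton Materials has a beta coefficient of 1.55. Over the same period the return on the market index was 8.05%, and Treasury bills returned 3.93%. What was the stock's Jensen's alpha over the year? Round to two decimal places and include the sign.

+5.36%

Realised HPR = (P1 + D1 − P0) / P0 = (190.33 + 7.55 − 171.06) / 171.06 = 26.82 / 171.06 = 15.6787%
MRP = 8.05% − 3.93% = 4.12%
CAPM required = R_f + β·MRP = 3.93% + 1.55 × 4.12% = 10.3160%
α = realised − required = 15.6787% − 10.3160% = +5.36%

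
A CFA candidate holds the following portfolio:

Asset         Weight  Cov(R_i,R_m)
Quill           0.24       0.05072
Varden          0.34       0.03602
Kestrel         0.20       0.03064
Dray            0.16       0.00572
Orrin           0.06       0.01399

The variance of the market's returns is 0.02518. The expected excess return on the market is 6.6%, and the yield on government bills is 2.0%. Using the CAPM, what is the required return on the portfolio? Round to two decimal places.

β_Quill = 0.05072 / 0.02518 = 2.0143
β_Varden = 0.03602 / 0.02518 = 1.4305
β_Kestrel = 0.03064 / 0.02518 = 1.2168
β_Dray = 0.00572 / 0.02518 = 0.2272
β_Orrin = 0.01399 / 0.02518 = 0.5556
β_P = Σ w_i β_i = 0.24×2.0143 + 0.34×1.4305 + 0.20×1.2168 + 0.16×0.2272 + 0.06×0.5556 = 1.2829
E(R_P) = R_f + β_P × MRP = 2.0% + 1.2829 × 6.6% = 10.47%

10.47%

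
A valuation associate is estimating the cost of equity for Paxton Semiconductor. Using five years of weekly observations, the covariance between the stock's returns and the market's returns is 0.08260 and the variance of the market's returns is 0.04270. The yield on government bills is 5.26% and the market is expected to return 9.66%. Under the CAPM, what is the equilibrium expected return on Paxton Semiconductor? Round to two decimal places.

13.77%

β = Cov(R_i, R_m) / Var(R_m) = 0.08260 / 0.04270 = 1.9344
MRP = 9.66% − 5.26% = 4.40%
E(R) = R_f + β × MRP = 5.26% + 1.9344 × 4.40% = 13.77%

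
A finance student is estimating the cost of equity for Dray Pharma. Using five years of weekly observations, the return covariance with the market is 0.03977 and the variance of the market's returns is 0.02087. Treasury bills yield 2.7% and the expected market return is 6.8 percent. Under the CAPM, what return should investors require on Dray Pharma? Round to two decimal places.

β = Cov(R_i, R_m) / Var(R_m) = 0.03977 / 0.02087 = 1.9056
MRP = 6.8% − 2.7% = 4.10%
E(R) = R_f + β × MRP = 2.7% + 1.9056 × 4.1% = 10.51%

10.51%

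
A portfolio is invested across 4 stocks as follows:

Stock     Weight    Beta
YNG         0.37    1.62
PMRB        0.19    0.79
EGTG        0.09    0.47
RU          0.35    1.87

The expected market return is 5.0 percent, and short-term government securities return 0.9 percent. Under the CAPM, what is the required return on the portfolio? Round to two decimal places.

β_P = Σ w_i β_i = 0.37×1.62 + 0.19×0.79 + 0.09×0.47 + 0.35×1.87 = 1.4463
MRP = 5.0% − 0.9% = 4.10%
E(R_P) = R_f + β_P × MRP = 0.9% + 1.4463 × 4.1% = 6.83%

6.83%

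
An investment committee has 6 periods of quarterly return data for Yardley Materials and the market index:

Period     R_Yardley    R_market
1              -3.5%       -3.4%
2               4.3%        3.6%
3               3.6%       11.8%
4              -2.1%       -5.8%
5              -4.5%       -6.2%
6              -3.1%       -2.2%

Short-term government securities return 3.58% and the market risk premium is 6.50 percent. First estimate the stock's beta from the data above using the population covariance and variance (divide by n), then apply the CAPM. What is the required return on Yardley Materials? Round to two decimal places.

Mean R_i = (-3.5 + 4.3 + 3.6 − 2.1 − 4.5 − 3.1) / 6 = -0.8833%
Mean R_m = (-3.4 + 3.6 + 11.8 − 5.8 − 6.2 − 2.2) / 6 = -0.3667%
Σ(R_i − R̄_i)(R_m − R̄_m) = 114.8167  ⇒  Cov = 114.8167 / 6 = 19.1361
Σ(R_m − R̄_m)² = 239.8733  ⇒  Var(R_m) = 239.8733 / 6 = 39.9789
β = Cov / Var(R_m) = 19.1361 / 39.9789 = 0.4787
E(R) = R_f + β × MRP = 3.58% + 0.4787 × 6.50% = 6.69%

6.69%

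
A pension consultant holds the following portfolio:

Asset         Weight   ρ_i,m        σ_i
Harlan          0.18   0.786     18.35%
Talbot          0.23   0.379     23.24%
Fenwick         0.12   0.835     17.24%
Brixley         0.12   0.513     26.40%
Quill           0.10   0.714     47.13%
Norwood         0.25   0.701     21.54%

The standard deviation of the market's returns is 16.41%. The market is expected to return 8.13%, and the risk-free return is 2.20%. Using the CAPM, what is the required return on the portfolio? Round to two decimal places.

7.66%

β_Harlan = 0.786 × 18.35% / 16.41% = 0.8789
β_Talbot = 0.379 × 23.24% / 16.41% = 0.5367
β_Fenwick = 0.835 × 17.24% / 16.41% = 0.8772
β_Brixley = 0.513 × 26.40% / 16.41% = 0.8253
β_Quill = 0.714 × 47.13% / 16.41% = 2.0506
β_Norwood = 0.701 × 21.54% / 16.41% = 0.9201
β_P = Σ w_i β_i = 0.18×0.8789 + 0.23×0.5367 + 0.12×0.8772 + 0.12×0.8253 + 0.10×2.0506 + 0.25×0.9201 = 0.9210
MRP = 8.13% − 2.20% = 5.93%
E(R_P) = R_f + β_P × MRP = 2.20% + 0.9210 × 5.93% = 7.66%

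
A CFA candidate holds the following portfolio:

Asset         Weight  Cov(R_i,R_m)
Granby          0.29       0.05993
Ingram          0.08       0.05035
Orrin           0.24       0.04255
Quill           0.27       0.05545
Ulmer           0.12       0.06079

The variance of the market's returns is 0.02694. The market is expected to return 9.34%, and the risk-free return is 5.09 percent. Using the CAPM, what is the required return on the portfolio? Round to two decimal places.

13.59%

β_Granby = 0.05993 / 0.02694 = 2.2246
β_Ingram = 0.05035 / 0.02694 = 1.8690
β_Orrin = 0.04255 / 0.02694 = 1.5794
β_Quill = 0.05545 / 0.02694 = 2.0583
β_Ulmer = 0.06079 / 0.02694 = 2.2565
β_P = Σ w_i β_i = 0.29×2.2246 + 0.08×1.8690 + 0.24×1.5794 + 0.27×2.0583 + 0.12×2.2565 = 2.0002
MRP = 9.34% − 5.09% = 4.25%
E(R_P) = R_f + β_P × MRP = 5.09% + 2.0002 × 4.25% = 13.59%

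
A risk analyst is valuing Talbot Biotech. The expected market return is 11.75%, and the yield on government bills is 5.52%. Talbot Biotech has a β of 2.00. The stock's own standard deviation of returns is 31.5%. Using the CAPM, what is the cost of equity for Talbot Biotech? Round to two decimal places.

17.98%

Market risk premium = E(R_m) − R_f = 11.75% − 5.52% = 6.23%
E(R) = R_f + β × MRP = 5.52% + 2.00 × 6.23% = 17.98%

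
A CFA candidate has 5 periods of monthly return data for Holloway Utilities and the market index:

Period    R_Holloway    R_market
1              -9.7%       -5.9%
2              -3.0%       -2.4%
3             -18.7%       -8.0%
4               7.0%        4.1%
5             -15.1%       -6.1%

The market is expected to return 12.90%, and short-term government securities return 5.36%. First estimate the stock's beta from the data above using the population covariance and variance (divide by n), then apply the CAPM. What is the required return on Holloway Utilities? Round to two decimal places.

Mean R_i = (-9.7 − 3.0 − 18.7 + 7.0 − 15.1) / 5 = -7.9000%
Mean R_m = (-5.9 − 2.4 − 8.0 + 4.1 − 6.1) / 5 = -3.6600%
Σ(R_i − R̄_i)(R_m − R̄_m) = 190.2700  ⇒  Cov = 190.2700 / 5 = 38.0540
Σ(R_m − R̄_m)² = 91.6120  ⇒  Var(R_m) = 91.6120 / 5 = 18.3224
β = Cov / Var(R_m) = 38.0540 / 18.3224 = 2.0769
MRP = 12.90% − 5.36% = 7.54%
E(R) = R_f + β × MRP = 5.36% + 2.0769 × 7.54% = 21.02%

21.02%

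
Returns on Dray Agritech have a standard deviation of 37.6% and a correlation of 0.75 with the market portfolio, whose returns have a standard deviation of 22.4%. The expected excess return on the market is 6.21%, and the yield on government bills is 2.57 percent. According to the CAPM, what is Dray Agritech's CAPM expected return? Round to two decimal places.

10.39%

β = ρ × σ_i / σ_m = 0.75 × 37.6% / 22.4% = 1.2589
E(R) = 2.57% + 1.2589 × 6.21% = 10.39%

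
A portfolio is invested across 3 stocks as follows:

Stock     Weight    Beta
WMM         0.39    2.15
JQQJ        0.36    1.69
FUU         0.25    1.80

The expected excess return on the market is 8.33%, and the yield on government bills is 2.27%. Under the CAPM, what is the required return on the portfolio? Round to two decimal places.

18.07%

β_P = Σ w_i β_i = 0.39×2.15 + 0.36×1.69 + 0.25×1.80 = 1.8969
E(R_P) = R_f + β_P × MRP = 2.27% + 1.8969 × 8.33% = 18.07%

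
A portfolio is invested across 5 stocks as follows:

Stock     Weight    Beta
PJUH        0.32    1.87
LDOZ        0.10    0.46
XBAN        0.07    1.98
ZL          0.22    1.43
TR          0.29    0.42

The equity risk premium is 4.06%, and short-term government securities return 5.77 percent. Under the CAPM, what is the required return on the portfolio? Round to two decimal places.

β_P = Σ w_i β_i = 0.32×1.87 + 0.10×0.46 + 0.07×1.98 + 0.22×1.43 + 0.29×0.42 = 1.2194
E(R_P) = R_f + β_P × MRP = 5.77% + 1.2194 × 4.06% = 10.72%

10.72%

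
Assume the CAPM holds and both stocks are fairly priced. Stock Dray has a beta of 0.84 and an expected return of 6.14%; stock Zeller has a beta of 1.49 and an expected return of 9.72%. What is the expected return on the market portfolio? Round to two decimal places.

Both satisfy E(R) = R_f + β·MRP, so the slope of the SML is
MRP = (9.72% − 6.14%) / (1.49 − 0.84) = 3.58% / 0.65 = 5.5077%
R_f = E(R_Dray) − β_Dray·MRP = 6.14% − 0.84 × 5.5077% = 1.5135%
E(R_m) = R_f + MRP = 1.5135% + 5.5077% = 7.02%

7.02%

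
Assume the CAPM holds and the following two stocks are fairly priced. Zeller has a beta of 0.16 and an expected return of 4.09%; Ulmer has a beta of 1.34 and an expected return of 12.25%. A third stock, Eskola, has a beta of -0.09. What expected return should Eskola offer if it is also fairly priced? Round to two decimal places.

MRP (SML slope) = (12.25% − 4.09%) / (1.34 − 0.16) = 8.16% / 1.18 = 6.9153%
R_f (intercept) = 4.09% − 0.16 × 6.9153% = 2.9836%
E(R_Eskola) = R_f + β × MRP = 2.9836% + -0.09 × 6.9153% = 2.36%

2.36%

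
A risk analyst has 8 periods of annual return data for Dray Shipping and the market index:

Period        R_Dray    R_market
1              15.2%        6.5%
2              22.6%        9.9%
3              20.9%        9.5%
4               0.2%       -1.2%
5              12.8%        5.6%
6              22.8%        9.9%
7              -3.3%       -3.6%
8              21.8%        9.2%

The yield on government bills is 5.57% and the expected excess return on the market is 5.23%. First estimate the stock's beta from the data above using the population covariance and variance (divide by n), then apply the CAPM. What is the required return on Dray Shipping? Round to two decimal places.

Mean R_i = (15.2 + 22.6 + 20.9 + 0.2 + 12.8 + 22.8 − 3.3 + 21.8) / 8 = 14.1250%
Mean R_m = (6.5 + 9.9 + 9.5 − 1.2 + 5.6 + 9.9 − 3.6 + 9.2) / 8 = 5.7250%
Σ(R_i − R̄_i)(R_m − R̄_m) = 383.7650  ⇒  Cov = 383.7650 / 8 = 47.9706
Σ(R_m − R̄_m)² = 196.7150  ⇒  Var(R_m) = 196.7150 / 8 = 24.5894
β = Cov / Var(R_m) = 47.9706 / 24.5894 = 1.9509
E(R) = R_f + β × MRP = 5.57% + 1.9509 × 5.23% = 15.77%

15.77%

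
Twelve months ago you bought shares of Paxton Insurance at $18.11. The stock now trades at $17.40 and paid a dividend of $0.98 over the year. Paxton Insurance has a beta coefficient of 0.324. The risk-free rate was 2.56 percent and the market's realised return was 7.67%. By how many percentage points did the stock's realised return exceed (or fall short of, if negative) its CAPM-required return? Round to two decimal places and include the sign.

-2.72%

Realised HPR = (P1 + D1 − P0) / P0 = (17.40 + 0.98 − 18.11) / 18.11 = 0.27 / 18.11 = 1.4909%
MRP = 7.67% − 2.56% = 5.11%
CAPM required = R_f + β·MRP = 2.56% + 0.324 × 5.11% = 4.21564%
α = realised − required = 1.4909% − 4.21564% = -2.72%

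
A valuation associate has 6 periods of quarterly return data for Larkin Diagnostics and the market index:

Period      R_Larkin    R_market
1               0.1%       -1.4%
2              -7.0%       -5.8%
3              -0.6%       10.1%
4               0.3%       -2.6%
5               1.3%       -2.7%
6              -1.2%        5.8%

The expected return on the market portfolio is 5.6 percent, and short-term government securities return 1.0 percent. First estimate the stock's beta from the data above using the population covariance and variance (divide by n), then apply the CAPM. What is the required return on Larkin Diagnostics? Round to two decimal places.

Mean R_i = (0.1 − 7.0 − 0.6 + 0.3 + 1.3 − 1.2) / 6 = -1.1833%
Mean R_m = (-1.4 − 5.8 + 10.1 − 2.6 − 2.7 + 5.8) / 6 = 0.5667%
Σ(R_i − R̄_i)(R_m − R̄_m) = 27.1733  ⇒  Cov = 27.1733 / 6 = 4.5289
Σ(R_m − R̄_m)² = 183.3733  ⇒  Var(R_m) = 183.3733 / 6 = 30.5622
β = Cov / Var(R_m) = 4.5289 / 30.5622 = 0.1482
MRP = 5.6% − 1.0% = 4.60%
E(R) = R_f + β × MRP = 1.0% + 0.1482 × 4.6% = 1.68%

1.68%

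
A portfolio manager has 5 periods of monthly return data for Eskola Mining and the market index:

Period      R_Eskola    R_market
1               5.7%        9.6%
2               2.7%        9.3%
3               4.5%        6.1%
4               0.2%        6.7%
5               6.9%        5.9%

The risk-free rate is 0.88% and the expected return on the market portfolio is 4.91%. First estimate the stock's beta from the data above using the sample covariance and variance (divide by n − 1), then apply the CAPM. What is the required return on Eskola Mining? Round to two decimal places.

Mean R_i = (5.7 + 2.7 + 4.5 + 0.2 + 6.9) / 5 = 4.0000%
Mean R_m = (9.6 + 9.3 + 6.1 + 6.7 + 5.9) / 5 = 7.5200%
Σ(R_i − R̄_i)(R_m − R̄_m) = -1.0700  ⇒  Cov = -1.0700 / 4 = -0.2675
Σ(R_m − R̄_m)² = 12.8080  ⇒  Var(R_m) = 12.8080 / 4 = 3.2020
β = Cov / Var(R_m) = -0.2675 / 3.2020 = -0.0835
MRP = 4.91% − 0.88% = 4.03%
E(R) = R_f + β × MRP = 0.88% + -0.0835 × 4.03% = 0.54%

0.54%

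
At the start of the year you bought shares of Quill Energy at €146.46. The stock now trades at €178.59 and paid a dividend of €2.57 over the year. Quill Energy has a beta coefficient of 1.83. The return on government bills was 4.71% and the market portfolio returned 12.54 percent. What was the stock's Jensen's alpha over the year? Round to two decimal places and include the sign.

Realised HPR = (P1 + D1 − P0) / P0 = (178.59 + 2.57 − 146.46) / 146.46 = 34.70 / 146.46 = 23.6925%
MRP = 12.54% − 4.71% = 7.83%
CAPM required = R_f + β·MRP = 4.71% + 1.83 × 7.83% = 19.0389%
α = realised − required = 23.6925% − 19.0389% = +4.65%

+4.65%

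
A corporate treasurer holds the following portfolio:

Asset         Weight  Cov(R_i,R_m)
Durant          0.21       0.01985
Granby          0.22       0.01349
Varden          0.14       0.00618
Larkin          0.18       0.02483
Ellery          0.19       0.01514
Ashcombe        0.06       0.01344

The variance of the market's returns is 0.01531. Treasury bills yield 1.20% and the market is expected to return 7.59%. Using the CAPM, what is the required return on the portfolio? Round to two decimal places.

β_Durant = 0.01985 / 0.01531 = 1.2965
β_Granby = 0.01349 / 0.01531 = 0.8811
β_Varden = 0.00618 / 0.01531 = 0.4037
β_Larkin = 0.02483 / 0.01531 = 1.6218
β_Ellery = 0.01514 / 0.01531 = 0.9889
β_Ashcombe = 0.01344 / 0.01531 = 0.8779
β_P = Σ w_i β_i = 0.21×1.2965 + 0.22×0.8811 + 0.14×0.4037 + 0.18×1.6218 + 0.19×0.9889 + 0.06×0.8779 = 1.0551
MRP = 7.59% − 1.20% = 6.39%
E(R_P) = R_f + β_P × MRP = 1.20% + 1.0551 × 6.39% = 7.94%

7.94%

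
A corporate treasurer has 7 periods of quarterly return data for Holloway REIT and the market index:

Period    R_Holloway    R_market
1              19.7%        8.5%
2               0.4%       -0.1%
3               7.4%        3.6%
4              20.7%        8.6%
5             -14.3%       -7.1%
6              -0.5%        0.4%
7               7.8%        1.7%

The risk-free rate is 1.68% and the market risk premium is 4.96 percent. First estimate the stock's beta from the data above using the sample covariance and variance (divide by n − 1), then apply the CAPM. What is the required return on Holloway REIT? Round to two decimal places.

12.69%

Mean R_i = (19.7 + 0.4 + 7.4 + 20.7 − 14.3 − 0.5 + 7.8) / 7 = 5.8857%
Mean R_m = (8.5 − 0.1 + 3.6 + 8.6 − 7.1 + 0.4 + 1.7) / 7 = 2.2286%
Σ(R_i − R̄_i)(R_m − R̄_m) = 394.8429  ⇒  Cov = 394.8429 / 6 = 65.8072
Σ(R_m − R̄_m)² = 177.8743  ⇒  Var(R_m) = 177.8743 / 6 = 29.6457
β = Cov / Var(R_m) = 65.8072 / 29.6457 = 2.2198
E(R) = R_f + β × MRP = 1.68% + 2.2198 × 4.96% = 12.69%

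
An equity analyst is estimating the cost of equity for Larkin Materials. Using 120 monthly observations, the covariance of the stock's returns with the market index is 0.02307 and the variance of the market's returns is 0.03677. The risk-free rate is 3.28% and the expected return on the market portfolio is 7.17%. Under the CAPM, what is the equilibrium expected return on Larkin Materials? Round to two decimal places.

β = Cov(R_i, R_m) / Var(R_m) = 0.02307 / 0.03677 = 0.6274
MRP = 7.17% − 3.28% = 3.89%
E(R) = R_f + β × MRP = 3.28% + 0.6274 × 3.89% = 5.72%

5.72%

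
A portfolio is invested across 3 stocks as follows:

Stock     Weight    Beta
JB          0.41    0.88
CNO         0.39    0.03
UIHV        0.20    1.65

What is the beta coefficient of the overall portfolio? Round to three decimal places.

0.703

β_P = Σ w_i β_i = 0.41×0.88 + 0.39×0.03 + 0.20×1.65 = 0.7025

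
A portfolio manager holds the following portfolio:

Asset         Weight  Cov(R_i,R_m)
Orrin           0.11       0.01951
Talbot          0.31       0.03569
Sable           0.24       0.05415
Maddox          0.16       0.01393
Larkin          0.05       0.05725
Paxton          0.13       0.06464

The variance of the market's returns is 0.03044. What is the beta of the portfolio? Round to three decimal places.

β_Orrin = 0.01951 / 0.03044 = 0.6409
β_Talbot = 0.03569 / 0.03044 = 1.1725
β_Sable = 0.05415 / 0.03044 = 1.7789
β_Maddox = 0.01393 / 0.03044 = 0.4576
β_Larkin = 0.05725 / 0.03044 = 1.8807
β_Paxton = 0.06464 / 0.03044 = 2.1235
β_P = Σ w_i β_i = 0.11×0.6409 + 0.31×1.1725 + 0.24×1.7789 + 0.16×0.4576 + 0.05×1.8807 + 0.13×2.1235 = 1.3042

1.304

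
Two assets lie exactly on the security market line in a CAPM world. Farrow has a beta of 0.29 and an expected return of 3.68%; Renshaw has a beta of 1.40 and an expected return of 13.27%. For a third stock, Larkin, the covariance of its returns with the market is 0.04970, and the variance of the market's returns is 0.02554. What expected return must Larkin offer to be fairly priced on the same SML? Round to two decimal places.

MRP = (13.27% − 3.68%) / (1.40 − 0.29) = 8.6396%
R_f = 3.68% − 0.29 × 8.6396% = 1.1745%
β_Larkin = Cov / Var(R_m) = 0.04970 / 0.02554 = 1.9460
E(R_Larkin) = R_f + β × MRP = 1.1745% + 1.9460 × 8.6396% = 17.99%

17.99%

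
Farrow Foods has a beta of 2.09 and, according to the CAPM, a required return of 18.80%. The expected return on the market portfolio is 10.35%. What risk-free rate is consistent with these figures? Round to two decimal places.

2.60%

E(R) = R_f + β(E(R_m) − R_f) = R_f(1 − β) + β·E(R_m)
18.80% = R_f × (1 − 2.09) + 2.09 × 10.35%
18.80% = R_f × -1.09 + 21.6315%
R_f = (18.80% − 21.6315%) / -1.09 = 2.60%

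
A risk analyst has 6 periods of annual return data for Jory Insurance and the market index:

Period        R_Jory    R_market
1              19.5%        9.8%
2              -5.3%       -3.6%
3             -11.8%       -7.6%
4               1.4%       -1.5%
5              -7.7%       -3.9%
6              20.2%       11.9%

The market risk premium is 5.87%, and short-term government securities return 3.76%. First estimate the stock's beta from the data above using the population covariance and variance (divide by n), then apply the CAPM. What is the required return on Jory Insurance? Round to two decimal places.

Mean R_i = (19.5 − 5.3 − 11.8 + 1.4 − 7.7 + 20.2) / 6 = 2.7167%
Mean R_m = (9.8 − 3.6 − 7.6 − 1.5 − 3.9 + 11.9) / 6 = 0.8500%
Σ(R_i − R̄_i)(R_m − R̄_m) = 554.3150  ⇒  Cov = 554.3150 / 6 = 92.3858
Σ(R_m − R̄_m)² = 321.4950  ⇒  Var(R_m) = 321.4950 / 6 = 53.5825
β = Cov / Var(R_m) = 92.3858 / 53.5825 = 1.7242
E(R) = R_f + β × MRP = 3.76% + 1.7242 × 5.87% = 13.88%

13.88%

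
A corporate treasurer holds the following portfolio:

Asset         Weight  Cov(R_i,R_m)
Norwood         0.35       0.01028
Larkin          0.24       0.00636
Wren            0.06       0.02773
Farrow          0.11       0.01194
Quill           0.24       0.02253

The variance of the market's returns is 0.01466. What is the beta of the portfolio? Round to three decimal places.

0.921

β_Norwood = 0.01028 / 0.01466 = 0.7012
β_Larkin = 0.00636 / 0.01466 = 0.4338
β_Wren = 0.02773 / 0.01466 = 1.8915
β_Farrow = 0.01194 / 0.01466 = 0.8145
β_Quill = 0.02253 / 0.01466 = 1.5368
β_P = Σ w_i β_i = 0.35×0.7012 + 0.24×0.4338 + 0.06×1.8915 + 0.11×0.8145 + 0.24×1.5368 = 0.9214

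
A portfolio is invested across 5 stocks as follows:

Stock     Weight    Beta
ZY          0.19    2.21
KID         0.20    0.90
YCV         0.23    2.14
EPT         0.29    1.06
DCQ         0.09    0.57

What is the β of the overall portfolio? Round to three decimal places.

β_P = Σ w_i β_i = 0.19×2.21 + 0.20×0.90 + 0.23×2.14 + 0.29×1.06 + 0.09×0.57 = 1.4508

1.451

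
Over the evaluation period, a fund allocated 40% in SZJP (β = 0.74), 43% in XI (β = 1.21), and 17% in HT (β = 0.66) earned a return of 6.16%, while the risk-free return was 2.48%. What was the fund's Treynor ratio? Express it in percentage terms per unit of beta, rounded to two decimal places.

3.96%

β_P = 0.40×0.74 + 0.43×1.21 + 0.17×0.66 = 0.9285
Treynor = (R_P − R_f) / β_P = (6.16% − 2.48%) / 0.9285 = 3.68% / 0.9285 = 3.96%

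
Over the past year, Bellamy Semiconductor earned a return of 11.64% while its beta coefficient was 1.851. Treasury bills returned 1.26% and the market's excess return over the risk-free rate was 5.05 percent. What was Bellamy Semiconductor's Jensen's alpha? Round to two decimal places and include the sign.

+1.03%

CAPM benchmark = R_f + β(R_m − R_f) = 1.26% + 1.851 × 5.05% = 10.60755%
α = actual − benchmark = 11.64% − 10.60755% = +1.03%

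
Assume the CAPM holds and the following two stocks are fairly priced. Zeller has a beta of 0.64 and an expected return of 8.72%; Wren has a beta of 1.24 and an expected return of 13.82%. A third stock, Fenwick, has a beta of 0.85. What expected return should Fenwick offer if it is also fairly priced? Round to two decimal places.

10.51%

MRP (SML slope) = (13.82% − 8.72%) / (1.24 − 0.64) = 5.10% / 0.60 = 8.5000%
R_f (intercept) = 8.72% − 0.64 × 8.5000% = 3.2800%
E(R_Fenwick) = R_f + β × MRP = 3.2800% + 0.85 × 8.5000% = 10.51%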